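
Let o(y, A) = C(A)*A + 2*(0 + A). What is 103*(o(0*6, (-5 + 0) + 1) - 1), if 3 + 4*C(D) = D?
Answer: -206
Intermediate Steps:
C(D) = -¾ + D/4
o(y, A) = 2*A + A*(-¾ + A/4) (o(y, A) = (-¾ + A/4)*A + 2*(0 + A) = A*(-¾ + A/4) + 2*A = 2*A + A*(-¾ + A/4))
103*(o(0*6, (-5 + 0) + 1) - 1) = 103*(((-5 + 0) + 1)*(5 + ((-5 + 0) + 1))/4 - 1) = 103*((-5 + 1)*(5 + (-5 + 1))/4 - 1) = 103*((¼)*(-4)*(5 - 4) - 1) = 103*((¼)*(-4)*1 - 1) = 103*(-1 - 1) = 103*(-2) = -206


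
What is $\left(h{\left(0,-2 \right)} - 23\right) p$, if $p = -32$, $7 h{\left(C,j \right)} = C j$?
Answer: $736$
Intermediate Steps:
$h{\left(C,j \right)} = \frac{C j}{7}$
$\left(h{\left(0,-2 \right)} - 23\right) p = \left(\frac{1}{7} \cdot 0 \left(-2\right) - 23\right) \left(-32\right) = \left(0 - 23\right) \left(-32\right) = \left(-23\right) \left(-32\right) = 736$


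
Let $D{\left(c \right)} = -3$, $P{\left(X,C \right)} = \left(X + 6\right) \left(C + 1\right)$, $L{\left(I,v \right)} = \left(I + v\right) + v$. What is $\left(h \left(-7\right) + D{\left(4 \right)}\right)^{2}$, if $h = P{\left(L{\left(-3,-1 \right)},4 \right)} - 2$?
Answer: $576$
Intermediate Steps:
$L{\left(I,v \right)} = I + 2 v$
$P{\left(X,C \right)} = \left(1 + C\right) \left(6 + X\right)$ ($P{\left(X,C \right)} = \left(6 + X\right) \left(1 + C\right) = \left(1 + C\right) \left(6 + X\right)$)
$h = 3$ ($h = \left(6 + \left(-3 + 2 \left(-1\right)\right) + 6 \cdot 4 + 4 \left(-3 + 2 \left(-1\right)\right)\right) - 2 = \left(6 - 5 + 24 + 4 \left(-3 - 2\right)\right) - 2 = \left(6 - 5 + 24 + 4 \left(-5\right)\right) - 2 = \left(6 - 5 + 24 - 20\right) - 2 = 5 - 2 = 3$)
$\left(h \left(-7\right) + D{\left(4 \right)}\right)^{2} = \left(3 \left(-7\right) - 3\right)^{2} = \left(-21 - 3\right)^{2} = \left(-24\right)^{2} = 576$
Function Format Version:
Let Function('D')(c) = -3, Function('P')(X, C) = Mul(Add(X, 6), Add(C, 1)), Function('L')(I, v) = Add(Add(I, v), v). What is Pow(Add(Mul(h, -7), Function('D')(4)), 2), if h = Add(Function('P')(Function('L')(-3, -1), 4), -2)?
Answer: 576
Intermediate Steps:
Function('L')(I, v) = Add(I, Mul(2, v))
Function('P')(X, C) = Mul(Add(1, C), Add(6, X)) (Function('P')(X, C) = Mul(Add(6, X), Add(1, C)) = Mul(Add(1, C), Add(6, X)))
h = 3 (h = Add(Add(6, Add(-3, Mul(2, -1)), Mul(6, 4), Mul(4, Add(-3, Mul(2, -1)))), -2) = Add(Add(6, Add(-3, -2), 24, Mul(4, Add(-3, -2))), -2) = Add(Add(6, -5, 24, Mul(4, -5)), -2) = Add(Add(6, -5, 24, -20), -2) = Add(5, -2) = 3)
Pow(Add(Mul(h, -7), Function('D')(4)), 2) = Pow(Add(Mul(3, -7), -3), 2) = Pow(Add(-21, -3), 2) = Pow(-24, 2) = 576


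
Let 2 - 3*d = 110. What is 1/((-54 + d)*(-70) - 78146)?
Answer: -1/71846 ≈ -1.3919e-5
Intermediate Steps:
d = -36 (d = ⅔ - ⅓*110 = ⅔ - 110/3 = -36)
1/((-54 + d)*(-70) - 78146) = 1/((-54 - 36)*(-70) - 78146) = 1/(-90*(-70) - 78146) = 1/(6300 - 78146) = 1/(-71846) = -1/71846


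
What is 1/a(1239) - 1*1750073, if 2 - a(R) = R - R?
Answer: -3500145/2 ≈ -1.7501e+6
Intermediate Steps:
a(R) = 2 (a(R) = 2 - (R - R) = 2 - 1*0 = 2 + 0 = 2)
1/a(1239) - 1*1750073 = 1/2 - 1*1750073 = 1/2 - 1750073 = -3500145/2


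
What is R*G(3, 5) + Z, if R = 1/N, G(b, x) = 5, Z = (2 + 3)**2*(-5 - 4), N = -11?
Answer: -2480/11 ≈ -225.45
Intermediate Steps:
Z = -225 (Z = 5**2*(-9) = 25*(-9) = -225)
R = -1/11 (R = 1/(-11) = -1/11 ≈ -0.090909)
R*G(3, 5) + Z = -1/11*5 - 225 = -5/11 - 225 = -2480/11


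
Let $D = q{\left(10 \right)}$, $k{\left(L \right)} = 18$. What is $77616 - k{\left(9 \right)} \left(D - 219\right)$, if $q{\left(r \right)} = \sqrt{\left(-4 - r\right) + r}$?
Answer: $81558 - 36 i \approx 81558.0 - 36.0 i$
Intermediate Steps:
$q{\left(r \right)} = 2 i$ ($q{\left(r \right)} = \sqrt{-4} = 2 i$)
$D = 2 i \approx 2.0 i$
$77616 - k{\left(9 \right)} \left(D - 219\right) = 77616 - 18 \left(2 i - 219\right) = 77616 - 18 \left(-219 + 2 i\right) = 77616 - \left(-3942 + 36 i\right) = 77616 + \left(3942 - 36 i\right) = 81558 - 36 i$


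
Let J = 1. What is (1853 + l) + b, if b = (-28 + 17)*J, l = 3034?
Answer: 4876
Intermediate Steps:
b = -11 (b = (-28 + 17)*1 = -11*1 = -11)
(1853 + l) + b = (1853 + 3034) - 11 = 4887 - 11 = 4876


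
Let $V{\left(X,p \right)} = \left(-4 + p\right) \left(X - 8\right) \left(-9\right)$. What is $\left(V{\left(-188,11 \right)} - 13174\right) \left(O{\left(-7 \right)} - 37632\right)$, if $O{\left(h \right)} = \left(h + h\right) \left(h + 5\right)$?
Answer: $31060904$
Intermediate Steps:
$O{\left(h \right)} = 2 h \left(5 + h\right)$
$V{\left(X,p \right)} = - 9 \left(-8 + X\right) \left(-4 + p\right)$ ($V{\left(X,p \right)} = \left(-4 + p\right) \left(-8 + X\right) \left(-9\right) = \left(-8 + X\right) \left(-4 + p\right) \left(-9\right) = - 9 \left(-8 + X\right) \left(-4 + p\right)$)
$\left(V{\left(-188,11 \right)} - 13174\right) \left(O{\left(-7 \right)} - 37632\right) = \left(\left(-288 + 36 \left(-188\right) + 72 \cdot 11 - \left(-1692\right) 11\right) - 13174\right) \left(2 \left(-7\right) \left(5 - 7\right) - 37632\right) = \left(\left(-288 - 6768 + 792 + 18612\right) - 13174\right) \left(2 \left(-7\right) \left(-2\right) - 37632\right) = \left(12348 - 13174\right) \left(28 - 37632\right) = \left(-826\right) \left(-37604\right) = 31060904$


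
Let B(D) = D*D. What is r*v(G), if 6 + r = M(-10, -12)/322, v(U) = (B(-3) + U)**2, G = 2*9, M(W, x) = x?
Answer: -708588/161 ≈ -4401.2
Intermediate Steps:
B(D) = D**2
G = 18
v(U) = (9 + U)**2 (v(U) = ((-3)**2 + U)**2 = (9 + U)**2)
r = -972/161 (r = -6 - 12/322 = -6 - 12*1/322 = -6 - 6/161 = -972/161 ≈ -6.0373)
r*v(G) = -972*(9 + 18)**2/161 = -972/161*27**2 = -972/161*729 = -708588/161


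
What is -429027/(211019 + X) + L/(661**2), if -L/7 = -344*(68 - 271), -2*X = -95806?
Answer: -314018193595/113128459162 ≈ -2.7758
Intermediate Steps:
X = 47903 (X = -1/2*(-95806) = 47903)
L = -488824 (L = -(-2408)*(68 - 271) = -(-2408)*(-203) = -7*69832 = -488824)
-429027/(211019 + X) + L/(661**2) = -429027/(211019 + 47903) - 488824/(661**2) = -429027/258922 - 488824/436921 = -314018193595/113128459162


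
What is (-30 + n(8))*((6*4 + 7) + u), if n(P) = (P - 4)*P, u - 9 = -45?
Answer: -10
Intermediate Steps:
u = -36 (u = 9 - 45 = -36)
n(P) = P*(-4 + P) (n(P) = (-4 + P)*P = P*(-4 + P))
(-30 + n(8))*((6*4 + 7) + u) = (-30 + 8*(-4 + 8))*((6*4 + 7) - 36) = (-30 + 8*4)*((24 + 7) - 36) = (-30 + 32)*(31 - 36) = 2*(-5) = -10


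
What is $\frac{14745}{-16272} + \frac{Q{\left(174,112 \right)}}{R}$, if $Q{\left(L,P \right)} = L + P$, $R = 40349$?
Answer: $- \frac{196764071}{218852976} \approx -0.89907$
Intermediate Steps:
$\frac{14745}{-16272} + \frac{Q{\left(174,112 \right)}}{R} = \frac{14745}{-16272} + \frac{174 + 112}{40349} = 14745 \left(- \frac{1}{16272}\right) + 286 \cdot \frac{1}{40349} = - \frac{4915}{5424} + \frac{286}{40349} = - \frac{196764071}{218852976}$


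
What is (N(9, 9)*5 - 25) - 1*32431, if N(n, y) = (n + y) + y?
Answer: -32321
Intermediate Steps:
N(n, y) = n + 2*y
(N(9, 9)*5 - 25) - 1*32431 = ((9 + 2*9)*5 - 25) - 1*32431 = ((9 + 18)*5 - 25) - 32431 = (27*5 - 25) - 32431 = (135 - 25) - 32431 = 110 - 32431 = -32321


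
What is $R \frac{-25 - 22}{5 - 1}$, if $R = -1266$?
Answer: $\frac{29751}{2} \approx 14876.0$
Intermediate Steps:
$R \frac{-25 - 22}{5 - 1} = - 1266 \frac{-25 - 22}{5 - 1} = - 1266 \left(- \frac{47}{4}\right) = - 1266 \left(\left(-47\right) \frac{1}{4}\right) = \left(-1266\right) \left(- \frac{47}{4}\right) = \frac{29751}{2}$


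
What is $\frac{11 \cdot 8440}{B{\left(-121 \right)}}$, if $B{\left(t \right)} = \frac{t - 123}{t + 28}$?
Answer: $\frac{2158530}{61} \approx 35386.0$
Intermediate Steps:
$B{\left(t \right)} = \frac{-123 + t}{28 + t}$
$\frac{11 \cdot 8440}{B{\left(-121 \right)}} = \frac{11 \cdot 8440}{\frac{1}{28 - 121} \left(-123 - 121\right)} = \frac{92840}{\frac{1}{-93} \left(-244\right)} = \frac{92840}{\left(- \frac{1}{93}\right) \left(-244\right)} = \frac{92840}{\frac{244}{93}} = 92840 \cdot \frac{93}{244} = \frac{2158530}{61}$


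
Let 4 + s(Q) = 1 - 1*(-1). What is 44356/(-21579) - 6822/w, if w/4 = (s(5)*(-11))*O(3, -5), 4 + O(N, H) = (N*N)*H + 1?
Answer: -6691301/15191616 ≈ -0.44046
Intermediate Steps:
O(N, H) = -3 + H*N² (O(N, H) = -4 + ((N*N)*H + 1) = -4 + (N²*H + 1) = -4 + (H*N² + 1) = -4 + (1 + H*N²) = -3 + H*N²)
s(Q) = -2 (s(Q) = -4 + (1 - 1*(-1)) = -4 + (1 + 1) = -4 + 2 = -2)
w = -4224 (w = 4*((-2*(-11))*(-3 - 5*3²)) = 4*(22*(-3 - 5*9)) = 4*(22*(-3 - 45)) = 4*(22*(-48)) = 4*(-1056) = -4224)
44356/(-21579) - 6822/w = 44356/(-21579) - 6822/(-4224) = 44356*(-1/21579) - 6822*(-1/4224) = -44356/21579 + 1137/704 = -6691301/15191616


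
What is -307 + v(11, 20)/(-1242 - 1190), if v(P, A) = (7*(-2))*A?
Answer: -93293/304 ≈ -306.88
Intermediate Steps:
v(P, A) = -14*A
-307 + v(11, 20)/(-1242 - 1190) = -307 + (-14*20)/(-1242 - 1190) = -307 - 280/(-2432) = -307 - 280*(-1/2432) = -307 + 35/304 = -93293/304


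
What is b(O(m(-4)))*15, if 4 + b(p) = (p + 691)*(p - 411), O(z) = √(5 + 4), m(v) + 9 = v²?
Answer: -4247340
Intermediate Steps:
m(v) = -9 + v²
O(z) = 3 (O(z) = √9 = 3)
b(p) = -4 + (-411 + p)*(691 + p) (b(p) = -4 + (p + 691)*(p - 411) = -4 + (691 + p)*(-411 + p) = -4 + (-411 + p)*(691 + p))
b(O(m(-4)))*15 = (-284005 + 3² + 280*3)*15 = (-284005 + 9 + 840)*15 = -283156*15 = -4247340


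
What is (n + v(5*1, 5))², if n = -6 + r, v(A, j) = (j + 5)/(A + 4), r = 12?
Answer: 4096/81 ≈ 50.568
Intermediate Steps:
v(A, j) = (5 + j)/(4 + A)
n = 6 (n = -6 + 12 = 6)
(n + v(5*1, 5))² = (6 + (5 + 5)/(4 + 5*1))² = (6 + 10/(4 + 5))² = (6 + 10/9)² = (64/9)² = 4096/81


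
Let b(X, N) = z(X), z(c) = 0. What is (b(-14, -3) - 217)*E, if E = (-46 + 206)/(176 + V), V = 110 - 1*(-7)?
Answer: -34720/293 ≈ -118.50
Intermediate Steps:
V = 117 (V = 110 + 7 = 117)
b(X, N) = 0
E = 160/293 (E = (-46 + 206)/(176 + 117) = 160/293 ≈ 0.54607)
(b(-14, -3) - 217)*E = (0 - 217)*(160/293) = -217*160/293 = -34720/293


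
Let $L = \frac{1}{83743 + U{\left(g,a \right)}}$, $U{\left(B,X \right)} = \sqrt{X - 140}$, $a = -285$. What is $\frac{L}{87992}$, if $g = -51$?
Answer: $\frac{83743}{617078258588208} - \frac{5 i \sqrt{17}}{617078258588208} \approx 1.3571 \cdot 10^{-10} - 3.3408 \cdot 10^{-14} i$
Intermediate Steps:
$U{\left(B,X \right)} = \sqrt{-140 + X}$
$L = \frac{1}{83743 + 5 i \sqrt{17}}$ ($L = \frac{1}{83743 + \sqrt{-140 - 285}} = \frac{1}{83743 + \sqrt{-425}} = \frac{1}{83743 + 5 i \sqrt{17}} \approx 1.1941 \cdot 10^{-5} - 2.94 \cdot 10^{-9} i$)
$\frac{L}{87992} = \frac{\frac{83743}{7012890474} - \frac{5 i \sqrt{17}}{7012890474}}{87992} = \left(\frac{83743}{7012890474} - \frac{5 i \sqrt{17}}{7012890474}\right) \frac{1}{87992} = \frac{83743}{617078258588208} - \frac{5 i \sqrt{17}}{617078258588208}$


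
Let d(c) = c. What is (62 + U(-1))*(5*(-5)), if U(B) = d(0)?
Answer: -1550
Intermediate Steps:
U(B) = 0
(62 + U(-1))*(5*(-5)) = (62 + 0)*(5*(-5)) = 62*(-25) = -1550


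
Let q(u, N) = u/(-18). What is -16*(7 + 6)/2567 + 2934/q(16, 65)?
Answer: -33892933/10268 ≈ -3300.8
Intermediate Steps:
q(u, N) = -u/18 (q(u, N) = u*(-1/18) = -u/18)
-16*(7 + 6)/2567 + 2934/q(16, 65) = -16*(7 + 6)/2567 + 2934/((-1/18*16)) = -16*13*(1/2567) + 2934/(-8/9) = -208*1/2567 + 2934*(-9/8) = -208/2567 - 13203/4 = -33892933/10268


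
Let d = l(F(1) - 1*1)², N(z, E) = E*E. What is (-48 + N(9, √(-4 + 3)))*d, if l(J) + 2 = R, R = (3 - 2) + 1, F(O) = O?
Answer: 0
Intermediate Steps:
R = 2 (R = 1 + 1 = 2)
l(J) = 0 (l(J) = -2 + 2 = 0)
N(z, E) = E²
d = 0 (d = 0² = 0)
(-48 + N(9, √(-4 + 3)))*d = (-48 + (√(-4 + 3))²)*0 = (-48 + (√(-1))²)*0 = (-48 + I²)*0 = (-48 - 1)*0 = -49*0 = 0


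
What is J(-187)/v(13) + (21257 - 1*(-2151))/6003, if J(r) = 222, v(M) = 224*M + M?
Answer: 7755674/1950975 ≈ 3.9753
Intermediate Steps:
v(M) = 225*M
J(-187)/v(13) + (21257 - 1*(-2151))/6003 = 222/((225*13)) + (21257 - 1*(-2151))/6003 = 222/2925 + (21257 + 2151)*(1/6003) = 222*(1/2925) + 23408*(1/6003) = 74/975 + 23408/6003 = 7755674/1950975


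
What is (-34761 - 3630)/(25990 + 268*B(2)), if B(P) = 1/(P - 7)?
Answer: -191955/129682 ≈ -1.4802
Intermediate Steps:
B(P) = 1/(-7 + P)
(-34761 - 3630)/(25990 + 268*B(2)) = (-34761 - 3630)/(25990 + 268/(-7 + 2)) = -38391/(25990 + 268/(-5)) = -38391/(25990 + 268*(-⅕)) = -38391/(25990 - 268/5) = -38391/129682/5 = -38391*5/129682 = -191955/129682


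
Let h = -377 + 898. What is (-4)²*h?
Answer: 8336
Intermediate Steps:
h = 521
(-4)²*h = (-4)²*521 = 16*521 = 8336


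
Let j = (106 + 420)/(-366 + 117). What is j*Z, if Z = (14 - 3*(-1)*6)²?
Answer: -538624/249 ≈ -2163.1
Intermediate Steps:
j = -526/249 (j = 526/(-249) = 526*(-1/249) = -526/249 ≈ -2.1124)
Z = 1024 (Z = (14 + 3*6)² = (14 + 18)² = 32² = 1024)
j*Z = -526/249*1024 = -538624/249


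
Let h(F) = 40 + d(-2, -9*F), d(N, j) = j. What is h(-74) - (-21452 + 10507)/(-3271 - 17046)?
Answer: 1302987/1847 ≈ 705.46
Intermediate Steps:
h(F) = 40 - 9*F
h(-74) - (-21452 + 10507)/(-3271 - 17046) = (40 - 9*(-74)) - (-21452 + 10507)/(-3271 - 17046) = (40 + 666) - (-10945)/(-20317) = 706 - (-10945)*(-1)/20317 = 706 - 1*995/1847 = 706 - 995/1847 = 1302987/1847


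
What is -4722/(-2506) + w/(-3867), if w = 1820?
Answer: 6849527/4845351 ≈ 1.4136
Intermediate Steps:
-4722/(-2506) + w/(-3867) = -4722/(-2506) + 1820/(-3867) = -4722*(-1/2506) + 1820*(-1/3867) = 2361/1253 - 1820/3867 = 6849527/4845351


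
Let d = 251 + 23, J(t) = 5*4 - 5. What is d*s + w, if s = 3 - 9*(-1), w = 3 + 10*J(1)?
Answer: 3441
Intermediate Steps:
J(t) = 15 (J(t) = 20 - 5 = 15)
d = 274
w = 153 (w = 3 + 10*15 = 3 + 150 = 153)
s = 12 (s = 3 + 9 = 12)
d*s + w = 274*12 + 153 = 3288 + 153 = 3441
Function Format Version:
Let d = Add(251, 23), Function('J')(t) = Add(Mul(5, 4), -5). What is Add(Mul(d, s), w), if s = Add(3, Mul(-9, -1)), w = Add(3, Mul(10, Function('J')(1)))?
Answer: 3441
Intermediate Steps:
Function('J')(t) = 15 (Function('J')(t) = Add(20, -5) = 15)
d = 274
w = 153 (w = Add(3, Mul(10, 15)) = Add(3, 150) = 153)
s = 12 (s = Add(3, 9) = 12)
Add(Mul(d, s), w) = Add(Mul(274, 12), 153) = Add(3288, 153) = 3441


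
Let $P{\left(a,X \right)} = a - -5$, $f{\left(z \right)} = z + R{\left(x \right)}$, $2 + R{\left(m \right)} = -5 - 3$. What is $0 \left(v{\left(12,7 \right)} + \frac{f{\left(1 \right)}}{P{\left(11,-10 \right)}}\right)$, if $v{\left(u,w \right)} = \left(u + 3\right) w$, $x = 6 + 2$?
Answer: $0$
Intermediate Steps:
$x = 8$
$R{\left(m \right)} = -10$ ($R{\left(m \right)} = -2 - 8 = -10$)
$f{\left(z \right)} = -10 + z$ ($f{\left(z \right)} = z - 10 = -10 + z$)
$P{\left(a,X \right)} = 5 + a$ ($P{\left(a,X \right)} = a + 5 = 5 + a$)
$v{\left(u,w \right)} = w \left(3 + u\right)$ ($v{\left(u,w \right)} = \left(3 + u\right) w = w \left(3 + u\right)$)
$0 \left(v{\left(12,7 \right)} + \frac{f{\left(1 \right)}}{P{\left(11,-10 \right)}}\right) = 0 \left(7 \left(3 + 12\right) + \frac{-10 + 1}{5 + 11}\right) = 0 \left(7 \cdot 15 - \frac{9}{16}\right) = 0 \left(105 - \frac{9}{16}\right) = 0 \cdot \frac{1671}{16} = 0$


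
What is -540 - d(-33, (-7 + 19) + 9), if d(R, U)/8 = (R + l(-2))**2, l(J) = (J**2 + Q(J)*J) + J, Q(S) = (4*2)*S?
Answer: -548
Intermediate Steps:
Q(S) = 8*S
l(J) = J + 9*J**2 (l(J) = (J**2 + (8*J)*J) + J = (J**2 + 8*J**2) + J = 9*J**2 + J = J + 9*J**2)
d(R, U) = 8*(34 + R)**2 (d(R, U) = 8*(R - 2*(1 + 9*(-2)))**2 = 8*(R - 2*(1 - 18))**2 = 8*(R - 2*(-17))**2 = 8*(R + 34)**2 = 8*(34 + R)**2)
-540 - d(-33, (-7 + 19) + 9) = -540 - 8*(34 - 33)**2 = -540 - 8*1**2 = -540 - 8 = -548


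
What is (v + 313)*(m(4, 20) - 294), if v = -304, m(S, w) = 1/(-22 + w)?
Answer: -5301/2 ≈ -2650.5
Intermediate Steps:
(v + 313)*(m(4, 20) - 294) = (-304 + 313)*(1/(-22 + 20) - 294) = 9*(1/(-2) - 294) = 9*(-1/2 - 294) = 9*(-589/2) = -5301/2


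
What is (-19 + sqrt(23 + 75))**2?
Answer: 459 - 266*sqrt(2) ≈ 82.819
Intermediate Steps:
(-19 + sqrt(23 + 75))**2 = (-19 + sqrt(98))**2 = (-19 + 7*sqrt(2))**2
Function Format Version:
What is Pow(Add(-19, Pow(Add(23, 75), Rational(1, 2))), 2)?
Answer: Add(459, Mul(-266, Pow(2, Rational(1, 2)))) ≈ 82.819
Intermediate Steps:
Pow(Add(-19, Pow(Add(23, 75), Rational(1, 2))), 2) = Pow(Add(-19, Pow(98, Rational(1, 2))), 2) = Pow(Add(-19, Mul(7, Pow(2, Rational(1, 2)))), 2)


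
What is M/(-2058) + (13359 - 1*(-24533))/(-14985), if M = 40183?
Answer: -226707997/10279710 ≈ -22.054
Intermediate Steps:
M/(-2058) + (13359 - 1*(-24533))/(-14985) = 40183/(-2058) + (13359 - 1*(-24533))/(-14985) = 40183*(-1/2058) + (13359 + 24533)*(-1/14985) = -40183/2058 + 37892*(-1/14985) = -40183/2058 - 37892/14985 = -226707997/10279710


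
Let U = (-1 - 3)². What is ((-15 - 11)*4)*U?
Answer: -1664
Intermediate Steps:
U = 16 (U = (-4)² = 16)
((-15 - 11)*4)*U = ((-15 - 11)*4)*16 = -26*4*16 = -104*16 = -1664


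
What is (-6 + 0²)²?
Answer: 36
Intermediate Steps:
(-6 + 0²)² = (-6 + 0)² = (-6)² = 36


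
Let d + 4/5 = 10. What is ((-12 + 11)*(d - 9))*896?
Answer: -896/5 ≈ -179.20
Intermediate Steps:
d = 46/5 (d = -⅘ + 10 = 46/5 ≈ 9.2000)
((-12 + 11)*(d - 9))*896 = ((-12 + 11)*(46/5 - 9))*896 = -1*⅕*896 = -⅕*896 = -896/5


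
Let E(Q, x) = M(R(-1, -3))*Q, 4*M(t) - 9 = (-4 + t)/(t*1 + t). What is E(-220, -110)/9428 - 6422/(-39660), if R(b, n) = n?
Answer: 6395011/62319080 ≈ 0.10262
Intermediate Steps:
M(t) = 9/4 + (-4 + t)/(8*t) (M(t) = 9/4 + ((-4 + t)/(t*1 + t))/4 = 9/4 + ((-4 + t)/(t + t))/4 = 9/4 + ((-4 + t)/((2*t)))/4 = 9/4 + ((-4 + t)*(1/(2*t)))/4 = 9/4 + ((-4 + t)/(2*t))/4 = 9/4 + (-4 + t)/(8*t))
E(Q, x) = 61*Q/24 (E(Q, x) = ((1/8)*(-4 + 19*(-3))/(-3))*Q = ((1/8)*(-1/3)*(-4 - 57))*Q = ((1/8)*(-1/3)*(-61))*Q = 61*Q/24)
E(-220, -110)/9428 - 6422/(-39660) = ((61/24)*(-220))/9428 - 6422/(-39660) = -3355/6*1/9428 - 6422*(-1/39660) = -3355/56568 + 3211/19830 = 6395011/62319080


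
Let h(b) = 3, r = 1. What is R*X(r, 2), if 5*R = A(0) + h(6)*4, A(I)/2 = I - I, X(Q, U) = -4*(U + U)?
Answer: -192/5 ≈ -38.400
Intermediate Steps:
X(Q, U) = -8*U
A(I) = 0 (A(I) = 2*(I - I) = 2*0 = 0)
R = 12/5 (R = (0 + 3*4)/5 = (0 + 12)/5 = (1/5)*12 = 12/5 ≈ 2.4000)
R*X(r, 2) = 12*(-8*2)/5 = (12/5)*(-16) = -192/5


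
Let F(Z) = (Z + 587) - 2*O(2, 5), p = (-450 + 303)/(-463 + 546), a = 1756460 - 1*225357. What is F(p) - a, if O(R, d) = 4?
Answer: -127033639/83 ≈ -1.5305e+6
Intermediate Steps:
a = 1531103 (a = 1756460 - 225357 = 1531103)
p = -147/83 ≈ -1.7711
F(Z) = 579 + Z (F(Z) = (Z + 587) - 2*4 = (587 + Z) - 8 = 579 + Z)
F(p) - a = (579 - 147/83) - 1*1531103 = 47910/83 - 1531103 = -127033639/83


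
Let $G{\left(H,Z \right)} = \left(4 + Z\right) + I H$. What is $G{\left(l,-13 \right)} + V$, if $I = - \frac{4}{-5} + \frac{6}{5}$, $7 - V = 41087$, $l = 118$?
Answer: $-40853$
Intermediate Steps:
$V = -41080$ ($V = 7 - 41087 = -41080$)
$I = 2$ ($I = \left(-4\right) \left(- \frac{1}{5}\right) + 6 \cdot \frac{1}{5} = \frac{4}{5} + \frac{6}{5} = 2$)
$G{\left(H,Z \right)} = 4 + Z + 2 H$ ($G{\left(H,Z \right)} = \left(4 + Z\right) + 2 H = 4 + Z + 2 H$)
$G{\left(l,-13 \right)} + V = \left(4 - 13 + 2 \cdot 118\right) - 41080 = \left(4 - 13 + 236\right) - 41080 = 227 - 41080 = -40853$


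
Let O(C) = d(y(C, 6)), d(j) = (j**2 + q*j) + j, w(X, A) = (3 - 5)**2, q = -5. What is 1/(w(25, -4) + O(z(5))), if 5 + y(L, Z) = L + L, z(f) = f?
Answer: 1/9 ≈ 0.11111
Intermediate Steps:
w(X, A) = 4 (w(X, A) = (-2)**2 = 4)
y(L, Z) = -5 + 2*L (y(L, Z) = -5 + (L + L) = -5 + 2*L)
d(j) = j**2 - 4*j (d(j) = (j**2 - 5*j) + j = j**2 - 4*j)
O(C) = (-9 + 2*C)*(-5 + 2*C) (O(C) = (-5 + 2*C)*(-4 + (-5 + 2*C)) = (-5 + 2*C)*(-9 + 2*C) = (-9 + 2*C)*(-5 + 2*C))
1/(w(25, -4) + O(z(5))) = 1/(4 + (-9 + 2*5)*(-5 + 2*5)) = 1/(4 + (-9 + 10)*(-5 + 10)) = 1/(4 + 1*5) = 1/(4 + 5) = 1/9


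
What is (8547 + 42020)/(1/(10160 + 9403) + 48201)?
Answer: 989242221/942956164 ≈ 1.0491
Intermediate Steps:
(8547 + 42020)/(1/(10160 + 9403) + 48201) = 50567/(1/19563 + 48201) = 50567/(942956164/19563) = 50567*(19563/942956164) = 989242221/942956164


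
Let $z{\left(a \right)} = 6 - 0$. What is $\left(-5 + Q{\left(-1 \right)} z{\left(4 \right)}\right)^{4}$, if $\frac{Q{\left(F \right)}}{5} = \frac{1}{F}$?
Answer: $1500625$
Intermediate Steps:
$z{\left(a \right)} = 6$ ($z{\left(a \right)} = 6 + 0 = 6$)
$Q{\left(F \right)} = \frac{5}{F}$
$\left(-5 + Q{\left(-1 \right)} z{\left(4 \right)}\right)^{4} = \left(-5 + \frac{5}{-1} \cdot 6\right)^{4} = \left(-5 + 5 \left(-1\right) 6\right)^{4} = \left(-5 - 30\right)^{4} = \left(-35\right)^{4} = 1500625$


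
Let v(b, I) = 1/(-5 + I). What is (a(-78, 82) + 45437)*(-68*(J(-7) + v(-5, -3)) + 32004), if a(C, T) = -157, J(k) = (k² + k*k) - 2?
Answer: 1153938160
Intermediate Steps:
J(k) = -2 + 2*k² (J(k) = (k² + k²) - 2 = 2*k² - 2 = -2 + 2*k²)
(a(-78, 82) + 45437)*(-68*(J(-7) + v(-5, -3)) + 32004) = (-157 + 45437)*(-68*((-2 + 2*(-7)²) + 1/(-5 - 3)) + 32004) = 45280*(-68*((-2 + 2*49) + 1/(-8)) + 32004) = 45280*(-68*((-2 + 98) - ⅛) + 32004) = 45280*(-68*(96 - ⅛) + 32004) = 45280*(-68*767/8 + 32004) = 45280*(-13039/2 + 32004) = 45280*(50969/2) = 1153938160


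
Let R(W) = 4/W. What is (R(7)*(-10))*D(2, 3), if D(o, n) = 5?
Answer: -200/7 ≈ -28.571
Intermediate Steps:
(R(7)*(-10))*D(2, 3) = ((4/7)*(-10))*5 = -40/7*5 = -200/7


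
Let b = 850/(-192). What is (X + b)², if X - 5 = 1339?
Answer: 16537702801/9216 ≈ 1.7945e+6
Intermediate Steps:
X = 1344 (X = 5 + 1339 = 1344)
b = -425/96 (b = 850*(-1/192) = -425/96 ≈ -4.4271)
(X + b)² = (1344 - 425/96)² = (128599/96)² = 16537702801/9216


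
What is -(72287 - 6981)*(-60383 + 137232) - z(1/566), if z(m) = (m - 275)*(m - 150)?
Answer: -1607784126007115/320356 ≈ -5.0187e+9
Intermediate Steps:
z(m) = (-275 + m)*(-150 + m)
-(72287 - 6981)*(-60383 + 137232) - z(1/566) = -(72287 - 6981)*(-60383 + 137232) - (41250 + (1/566)² - 425/566) = -65306*76849 - (41250 + (1/566)² - 425*1/566) = -1*5018700794 - (41250 + 1/320356 - 425/566) = -5018700794 - 1*13214444451/320356 = -5018700794 - 13214444451/320356 = -1607784126007115/320356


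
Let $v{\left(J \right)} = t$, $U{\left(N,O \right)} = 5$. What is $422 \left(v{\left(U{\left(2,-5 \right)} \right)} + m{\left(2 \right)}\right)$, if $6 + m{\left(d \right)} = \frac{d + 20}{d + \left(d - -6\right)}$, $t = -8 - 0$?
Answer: $- \frac{24898}{5} \approx -4979.6$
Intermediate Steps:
$t = -8$ ($t = -8 + 0 = -8$)
$v{\left(J \right)} = -8$
$m{\left(d \right)} = -6 + \frac{20 + d}{6 + 2 d}$ ($m{\left(d \right)} = -6 + \frac{d + 20}{d + \left(d - -6\right)} = -6 + \frac{20 + d}{d + \left(d + 6\right)} = -6 + \frac{20 + d}{d + \left(6 + d\right)} = -6 + \frac{20 + d}{6 + 2 d}$)
$422 \left(v{\left(U{\left(2,-5 \right)} \right)} + m{\left(2 \right)}\right) = 422 \left(-8 + \frac{-16 - 22}{2 \left(3 + 2\right)}\right) = 422 \left(-8 + \frac{-16 - 22}{2 \cdot 5}\right) = 422 \left(-8 + \frac{1}{2} \cdot \frac{1}{5} \left(-38\right)\right) = 422 \left(-8 - \frac{19}{5}\right) = 422 \left(- \frac{59}{5}\right) = - \frac{24898}{5}$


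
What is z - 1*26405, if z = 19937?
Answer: -6468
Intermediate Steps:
z - 1*26405 = 19937 - 1*26405 = 19937 - 26405 = -6468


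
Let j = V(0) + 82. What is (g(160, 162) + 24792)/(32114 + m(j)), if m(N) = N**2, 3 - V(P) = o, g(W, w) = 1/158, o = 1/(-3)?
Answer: 35254233/56020796 ≈ 0.62931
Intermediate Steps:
o = -1/3 ≈ -0.33333
g(W, w) = 1/158
V(P) = 10/3 (V(P) = 3 - 1*(-1/3) = 3 + 1/3 = 10/3)
j = 256/3 (j = 10/3 + 82 = 256/3 ≈ 85.333)
(g(160, 162) + 24792)/(32114 + m(j)) = (1/158 + 24792)/(32114 + (256/3)**2) = 3917137/(158*(32114 + 65536/9)) = 3917137/(158*(354562/9)) = (3917137/158)*(9/354562) = 35254233/56020796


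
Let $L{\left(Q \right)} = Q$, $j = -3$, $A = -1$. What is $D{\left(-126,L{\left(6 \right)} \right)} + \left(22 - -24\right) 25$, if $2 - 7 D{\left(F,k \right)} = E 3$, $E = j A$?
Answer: $1149$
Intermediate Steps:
$E = 3$ ($E = \left(-3\right) \left(-1\right) = 3$)
$D{\left(F,k \right)} = -1$ ($D{\left(F,k \right)} = \frac{2}{7} - \frac{3 \cdot 3}{7} = \frac{2}{7} - \frac{9}{7} = -1$)
$D{\left(-126,L{\left(6 \right)} \right)} + \left(22 - -24\right) 25 = -1 + \left(22 - -24\right) 25 = -1 + \left(22 + 24\right) 25 = -1 + 46 \cdot 25 = -1 + 1150 = 1149$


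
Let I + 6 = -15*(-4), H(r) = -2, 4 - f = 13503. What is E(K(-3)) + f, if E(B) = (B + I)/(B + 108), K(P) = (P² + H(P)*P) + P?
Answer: -269969/20 ≈ -13498.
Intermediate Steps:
f = -13499 (f = 4 - 1*13503 = 4 - 13503 = -13499)
I = 54 (I = -6 - 15*(-4) = -6 + 60 = 54)
K(P) = P² - P (K(P) = (P² - 2*P) + P = P² - P)
E(B) = (54 + B)/(108 + B) (E(B) = (B + 54)/(B + 108) = (54 + B)/(108 + B))
E(K(-3)) + f = (54 - 3*(-1 - 3))/(108 - 3*(-1 - 3)) - 13499 = (54 - 3*(-4))/(108 - 3*(-4)) - 13499 = (54 + 12)/(108 + 12) - 13499 = 66/120 - 13499 = (1/120)*66 - 13499 = 11/20 - 13499 = -269969/20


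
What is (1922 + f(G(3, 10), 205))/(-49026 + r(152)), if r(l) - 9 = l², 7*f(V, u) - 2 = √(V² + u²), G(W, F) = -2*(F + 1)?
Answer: -13456/181391 - √42509/181391 ≈ -0.075319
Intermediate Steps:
G(W, F) = -2 - 2*F (G(W, F) = -2*(1 + F) = -2 - 2*F)
f(V, u) = 2/7 + √(V² + u²)/7
r(l) = 9 + l²
(1922 + f(G(3, 10), 205))/(-49026 + r(152)) = (1922 + (2/7 + √((-2 - 2*10)² + 205²)/7))/(-49026 + (9 + 152²)) = (1922 + (2/7 + √((-2 - 20)² + 42025)/7))/(-49026 + (9 + 23104)) = (1922 + (2/7 + √((-22)² + 42025)/7))/(-49026 + 23113) = (1922 + (2/7 + √(484 + 42025)/7))/(-25913) = (1922 + (2/7 + √42509/7))*(-1/25913) = (13456/7 + √42509/7)*(-1/25913) = -13456/181391 - √42509/181391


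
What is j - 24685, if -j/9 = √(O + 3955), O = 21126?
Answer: -24685 - 9*√25081 ≈ -26110.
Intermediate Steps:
j = -9*√25081 (j = -9*√(21126 + 3955) = -9*√25081 ≈ -1425.3)
j - 24685 = -9*√25081 - 24685 = -24685 - 9*√25081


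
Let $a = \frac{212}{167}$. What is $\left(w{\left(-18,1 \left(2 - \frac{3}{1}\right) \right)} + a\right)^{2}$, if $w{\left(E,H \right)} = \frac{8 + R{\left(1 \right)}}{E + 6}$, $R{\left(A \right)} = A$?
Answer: $\frac{120409}{446224} \approx 0.26984$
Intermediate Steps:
$w{\left(E,H \right)} = \frac{9}{6 + E}$ ($w{\left(E,H \right)} = \frac{8 + 1}{E + 6} = \frac{9}{6 + E}$)
$a = \frac{212}{167}$ ($a = 212 \cdot \frac{1}{167} = \frac{212}{167} \approx 1.2695$)
$\left(w{\left(-18,1 \left(2 - \frac{3}{1}\right) \right)} + a\right)^{2} = \left(\frac{9}{6 - 18} + \frac{212}{167}\right)^{2} = \left(\frac{9}{-12} + \frac{212}{167}\right)^{2} = \left(9 \left(- \frac{1}{12}\right) + \frac{212}{167}\right)^{2} = \left(- \frac{3}{4} + \frac{212}{167}\right)^{2} = \left(\frac{347}{668}\right)^{2} = \frac{120409}{446224}$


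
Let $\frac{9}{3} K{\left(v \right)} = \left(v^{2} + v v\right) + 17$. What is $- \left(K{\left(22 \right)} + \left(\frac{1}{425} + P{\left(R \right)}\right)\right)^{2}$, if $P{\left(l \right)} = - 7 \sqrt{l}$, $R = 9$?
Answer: $- \frac{153548773609}{1625625} \approx -94455.0$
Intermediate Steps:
$K{\left(v \right)} = \frac{17}{3} + \frac{2 v^{2}}{3}$ ($K{\left(v \right)} = \frac{\left(v^{2} + v v\right) + 17}{3} = \frac{\left(v^{2} + v^{2}\right) + 17}{3} = \frac{2 v^{2} + 17}{3} = \frac{17 + 2 v^{2}}{3} = \frac{17}{3} + \frac{2 v^{2}}{3}$)
$- \left(K{\left(22 \right)} + \left(\frac{1}{425} + P{\left(R \right)}\right)\right)^{2} = - \left(\left(\frac{17}{3} + \frac{2 \cdot 22^{2}}{3}\right) + \left(\frac{1}{425} - 7 \sqrt{9}\right)\right)^{2} = - \left(\left(\frac{17}{3} + \frac{2}{3} \cdot 484\right) + \left(\frac{1}{425} - 21\right)\right)^{2} = - \left(\left(\frac{17}{3} + \frac{968}{3}\right) + \left(\frac{1}{425} - 21\right)\right)^{2} = - \left(\frac{985}{3} - \frac{8924}{425}\right)^{2} = - \left(\frac{391853}{1275}\right)^{2} = \left(-1\right) \frac{153548773609}{1625625} = - \frac{153548773609}{1625625}$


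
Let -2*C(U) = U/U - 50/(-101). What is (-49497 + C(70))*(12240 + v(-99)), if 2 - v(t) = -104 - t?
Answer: -122452180615/202 ≈ -6.0620e+8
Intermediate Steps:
C(U) = -151/202 (C(U) = -(U/U - 50/(-101))/2 = -(1 - 50*(-1/101))/2 = -(1 + 50/101)/2 = -½*151/101 = -151/202)
v(t) = 106 + t (v(t) = 2 - (-104 - t) = 2 + (104 + t) = 106 + t)
(-49497 + C(70))*(12240 + v(-99)) = (-49497 - 151/202)*(12240 + (106 - 99)) = -9998545*(12240 + 7)/202 = -9998545/202*12247 = -122452180615/202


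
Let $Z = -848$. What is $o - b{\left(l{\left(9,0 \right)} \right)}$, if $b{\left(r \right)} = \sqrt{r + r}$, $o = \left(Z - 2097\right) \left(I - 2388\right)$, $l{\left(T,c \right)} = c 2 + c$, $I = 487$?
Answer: $5598445$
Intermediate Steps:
$l{\left(T,c \right)} = 3 c$ ($l{\left(T,c \right)} = 2 c + c = 3 c$)
$o = 5598445$ ($o = \left(-848 - 2097\right) \left(487 - 2388\right) = \left(-2945\right) \left(-1901\right) = 5598445$)
$b{\left(r \right)} = \sqrt{2} \sqrt{r}$ ($b{\left(r \right)} = \sqrt{2 r} = \sqrt{2} \sqrt{r}$)
$o - b{\left(l{\left(9,0 \right)} \right)} = 5598445 - \sqrt{2} \sqrt{3 \cdot 0} = 5598445 - \sqrt{2} \sqrt{0} = 5598445 - \sqrt{2} \cdot 0 = 5598445 - 0 = 5598445 + 0 = 5598445$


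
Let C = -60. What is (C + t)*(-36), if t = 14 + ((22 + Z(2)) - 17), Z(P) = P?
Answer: 1404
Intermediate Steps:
t = 21 (t = 14 + ((22 + 2) - 17) = 14 + (24 - 17) = 14 + 7 = 21)
(C + t)*(-36) = (-60 + 21)*(-36) = -39*(-36) = 1404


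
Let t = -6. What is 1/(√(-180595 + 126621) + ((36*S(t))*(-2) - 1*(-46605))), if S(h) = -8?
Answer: 47181/2226100735 - I*√53974/2226100735 ≈ 2.1194e-5 - 1.0436e-7*I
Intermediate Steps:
1/(√(-180595 + 126621) + ((36*S(t))*(-2) - 1*(-46605))) = 1/(√(-180595 + 126621) + ((36*(-8))*(-2) - 1*(-46605))) = 1/(√(-53974) + (-288*(-2) + 46605)) = 1/(I*√53974 + (576 + 46605)) = 1/(I*√53974 + 47181) = 1/(47181 + I*√53974)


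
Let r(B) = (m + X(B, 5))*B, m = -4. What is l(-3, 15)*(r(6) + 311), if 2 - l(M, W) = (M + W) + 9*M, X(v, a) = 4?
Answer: 5287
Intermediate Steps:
l(M, W) = 2 - W - 10*M (l(M, W) = 2 - ((M + W) + 9*M) = 2 - (W + 10*M) = 2 + (-W - 10*M) = 2 - W - 10*M)
r(B) = 0 (r(B) = (-4 + 4)*B = 0*B = 0)
l(-3, 15)*(r(6) + 311) = (2 - 1*15 - 10*(-3))*(0 + 311) = (2 - 15 + 30)*311 = 17*311 = 5287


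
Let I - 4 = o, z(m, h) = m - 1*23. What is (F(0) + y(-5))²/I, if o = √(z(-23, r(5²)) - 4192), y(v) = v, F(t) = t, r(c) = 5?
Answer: 50/2127 - 25*I*√4238/4254 ≈ 0.023507 - 0.38258*I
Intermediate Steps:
z(m, h) = -23 + m (z(m, h) = m - 23 = -23 + m)
o = I*√4238 (o = √((-23 - 23) - 4192) = √(-46 - 4192) = √(-4238) = I*√4238 ≈ 65.1*I)
I = 4 + I*√4238 ≈ 4.0 + 65.1*I
(F(0) + y(-5))²/I = (0 - 5)²/(4 + I*√4238) = (-5)²/(4 + I*√4238) = 25/(4 + I*√4238)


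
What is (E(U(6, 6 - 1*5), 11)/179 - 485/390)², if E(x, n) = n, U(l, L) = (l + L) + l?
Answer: 272415025/194937444 ≈ 1.3974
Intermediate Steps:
U(l, L) = L + 2*l (U(l, L) = (L + l) + l = L + 2*l)
(E(U(6, 6 - 1*5), 11)/179 - 485/390)² = (11/179 - 485/390)² = (11*(1/179) - 485*1/390)² = (11/179 - 97/78)² = (-16505/13962)² = 272415025/194937444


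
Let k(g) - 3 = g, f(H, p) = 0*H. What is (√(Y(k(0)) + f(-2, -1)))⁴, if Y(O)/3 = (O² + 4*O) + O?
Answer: 5184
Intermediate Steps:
f(H, p) = 0
k(g) = 3 + g
Y(O) = 3*O² + 15*O (Y(O) = 3*((O² + 4*O) + O) = 3*(O² + 5*O) = 3*O² + 15*O)
(√(Y(k(0)) + f(-2, -1)))⁴ = (√(3*(3 + 0)*(5 + (3 + 0)) + 0))⁴ = (√(3*3*(5 + 3) + 0))⁴ = (√(3*3*8 + 0))⁴ = (√(72 + 0))⁴ = (√72)⁴ = (6*√2)⁴ = 5184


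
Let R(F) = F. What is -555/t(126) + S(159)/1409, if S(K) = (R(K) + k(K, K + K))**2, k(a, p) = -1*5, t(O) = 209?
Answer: 4174649/294481 ≈ 14.176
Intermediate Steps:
k(a, p) = -5
S(K) = (-5 + K)**2 (S(K) = (K - 5)**2 = (-5 + K)**2)
-555/t(126) + S(159)/1409 = -555/209 + (-5 + 159)**2/1409 = -555*1/209 + 154**2*(1/1409) = -555/209 + 23716*(1/1409) = -555/209 + 23716/1409 = 4174649/294481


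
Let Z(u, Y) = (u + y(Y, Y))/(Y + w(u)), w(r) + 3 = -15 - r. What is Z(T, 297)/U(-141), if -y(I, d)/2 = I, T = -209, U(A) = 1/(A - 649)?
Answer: 317185/244 ≈ 1299.9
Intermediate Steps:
U(A) = 1/(-649 + A)
w(r) = -18 - r (w(r) = -3 + (-15 - r) = -18 - r)
y(I, d) = -2*I
Z(u, Y) = (u - 2*Y)/(-18 + Y - u) (Z(u, Y) = (u - 2*Y)/(Y + (-18 - u)) = (u - 2*Y)/(-18 + Y - u))
Z(T, 297)/U(-141) = ((-1*(-209) + 2*297)/(18 - 209 - 1*297))/(1/(-649 - 141)) = ((209 + 594)/(18 - 209 - 297))/(1/(-790)) = (803/(-488))/(-1/790) = -1/488*803*(-790) = -803/488*(-790) = 317185/244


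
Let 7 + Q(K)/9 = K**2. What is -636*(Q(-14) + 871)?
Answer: -1635792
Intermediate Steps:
Q(K) = -63 + 9*K**2
-636*(Q(-14) + 871) = -636*((-63 + 9*(-14)**2) + 871) = -636*((-63 + 9*196) + 871) = -636*((-63 + 1764) + 871) = -636*(1701 + 871) = -636*2572 = -1635792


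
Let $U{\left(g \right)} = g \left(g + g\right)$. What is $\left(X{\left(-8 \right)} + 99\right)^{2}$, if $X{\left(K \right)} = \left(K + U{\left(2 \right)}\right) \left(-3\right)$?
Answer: $9801$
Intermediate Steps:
$U{\left(g \right)} = 2 g^{2}$ ($U{\left(g \right)} = g 2 g = 2 g^{2}$)
$X{\left(K \right)} = -24 - 3 K$ ($X{\left(K \right)} = \left(K + 2 \cdot 2^{2}\right) \left(-3\right) = \left(K + 2 \cdot 4\right) \left(-3\right) = \left(K + 8\right) \left(-3\right) = \left(8 + K\right) \left(-3\right) = -24 - 3 K$)
$\left(X{\left(-8 \right)} + 99\right)^{2} = \left(\left(-24 - -24\right) + 99\right)^{2} = \left(\left(-24 + 24\right) + 99\right)^{2} = \left(0 + 99\right)^{2} = 99^{2} = 9801$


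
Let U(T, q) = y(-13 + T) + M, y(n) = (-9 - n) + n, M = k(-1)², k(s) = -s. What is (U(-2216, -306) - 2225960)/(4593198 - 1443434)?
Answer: -556492/787441 ≈ -0.70671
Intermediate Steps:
M = 1 (M = (-1*(-1))² = 1² = 1)
y(n) = -9
U(T, q) = -8 (U(T, q) = -9 + 1 = -8)
(U(-2216, -306) - 2225960)/(4593198 - 1443434) = (-8 - 2225960)/(4593198 - 1443434) = -2225968/3149764 = -2225968*1/3149764 = -556492/787441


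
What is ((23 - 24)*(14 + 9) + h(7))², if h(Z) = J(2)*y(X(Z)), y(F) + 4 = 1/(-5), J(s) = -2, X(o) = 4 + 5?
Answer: 5329/25 ≈ 213.16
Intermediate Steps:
X(o) = 9
y(F) = -21/5 (y(F) = -4 + 1/(-5) = -4 - ⅕ = -21/5)
h(Z) = 42/5 (h(Z) = -2*(-21/5) = 42/5)
((23 - 24)*(14 + 9) + h(7))² = ((23 - 24)*(14 + 9) + 42/5)² = (-1*23 + 42/5)² = (-23 + 42/5)² = (-73/5)² = 5329/25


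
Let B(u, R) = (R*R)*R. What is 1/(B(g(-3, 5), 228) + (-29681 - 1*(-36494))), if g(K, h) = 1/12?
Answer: 1/11859165 ≈ 8.4323e-8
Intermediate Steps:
g(K, h) = 1/12
B(u, R) = R³ (B(u, R) = R²*R = R³)
1/(B(g(-3, 5), 228) + (-29681 - 1*(-36494))) = 1/(228³ + (-29681 - 1*(-36494))) = 1/(11852352 + (-29681 + 36494)) = 1/(11852352 + 6813) = 1/11859165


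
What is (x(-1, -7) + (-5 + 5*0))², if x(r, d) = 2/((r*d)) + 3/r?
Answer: 2916/49 ≈ 59.510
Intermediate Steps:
x(r, d) = 3/r + 2/(d*r) (x(r, d) = 2/((d*r)) + 3/r = 2*(1/(d*r)) + 3/r = 2/(d*r) + 3/r = 3/r + 2/(d*r))
(x(-1, -7) + (-5 + 5*0))² = ((2 + 3*(-7))/(-7*(-1)) + (-5 + 5*0))² = (-⅐*(-1)*(2 - 21) + (-5 + 0))² = (-⅐*(-1)*(-19) - 5)² = (-19/7 - 5)² = (-54/7)² = 2916/49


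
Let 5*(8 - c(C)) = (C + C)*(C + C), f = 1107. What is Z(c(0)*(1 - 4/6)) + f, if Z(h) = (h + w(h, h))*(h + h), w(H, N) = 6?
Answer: 10379/9 ≈ 1153.2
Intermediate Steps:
c(C) = 8 - 4*C²/5 (c(C) = 8 - (C + C)*(C + C)/5 = 8 - 2*C*2*C/5 = 8 - 4*C²/5)
Z(h) = 2*h*(6 + h) (Z(h) = (h + 6)*(h + h) = (6 + h)*(2*h) = 2*h*(6 + h))
Z(c(0)*(1 - 4/6)) + f = 2*((8 - ⅘*0²)*(1 - 4/6))*(6 + (8 - ⅘*0²)*(1 - 4/6)) + 1107 = 2*((8 - ⅘*0)*(1 - 4*⅙))*(6 + (8 - ⅘*0)*(1 - 4*⅙)) + 1107 = 2*((8 + 0)*(1 - ⅔))*(6 + (8 + 0)*(1 - ⅔)) + 1107 = 2*(8*(⅓))*(6 + 8*(⅓)) + 1107 = 2*(8/3)*(6 + 8/3) + 1107 = 2*(8/3)*(26/3) + 1107 = 416/9 + 1107 = 10379/9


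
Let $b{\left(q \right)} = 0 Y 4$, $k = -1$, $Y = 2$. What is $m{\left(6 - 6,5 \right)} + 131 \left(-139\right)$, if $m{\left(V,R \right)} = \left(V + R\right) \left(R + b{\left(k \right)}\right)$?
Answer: $-18184$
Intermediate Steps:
$b{\left(q \right)} = 0$ ($b{\left(q \right)} = 0 \cdot 2 \cdot 4 = 0 \cdot 4 = 0$)
$m{\left(V,R \right)} = R \left(R + V\right)$ ($m{\left(V,R \right)} = \left(V + R\right) \left(R + 0\right) = \left(R + V\right) R = R \left(R + V\right)$)
$m{\left(6 - 6,5 \right)} + 131 \left(-139\right) = 5 \left(5 + \left(6 - 6\right)\right) + 131 \left(-139\right) = 5 \left(5 + \left(6 - 6\right)\right) - 18209 = 5 \left(5 + 0\right) - 18209 = 5 \cdot 5 - 18209 = 25 - 18209 = -18184$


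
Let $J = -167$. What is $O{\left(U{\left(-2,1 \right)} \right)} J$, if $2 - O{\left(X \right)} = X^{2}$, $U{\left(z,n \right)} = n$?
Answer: $-167$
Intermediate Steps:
$O{\left(X \right)} = 2 - X^{2}$
$O{\left(U{\left(-2,1 \right)} \right)} J = \left(2 - 1^{2}\right) \left(-167\right) = \left(2 - 1\right) \left(-167\right) = 1 \left(-167\right) = -167$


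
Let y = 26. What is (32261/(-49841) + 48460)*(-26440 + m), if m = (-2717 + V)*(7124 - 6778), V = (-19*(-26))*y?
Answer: 8399080518547698/49841 ≈ 1.6852e+11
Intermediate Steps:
V = 12844 (V = -19*(-26)*26 = 494*26 = 12844)
m = 3503942 (m = (-2717 + 12844)*(7124 - 6778) = 10127*346 = 3503942)
(32261/(-49841) + 48460)*(-26440 + m) = (32261/(-49841) + 48460)*(-26440 + 3503942) = (32261*(-1/49841) + 48460)*3477502 = (-32261/49841 + 48460)*3477502 = (2415262599/49841)*3477502 = 8399080518547698/49841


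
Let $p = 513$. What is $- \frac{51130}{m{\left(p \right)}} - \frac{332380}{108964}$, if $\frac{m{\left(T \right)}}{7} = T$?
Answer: $- \frac{1691226475}{97822431} \approx -17.289$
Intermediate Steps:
$m{\left(T \right)} = 7 T$
$- \frac{51130}{m{\left(p \right)}} - \frac{332380}{108964} = - \frac{51130}{7 \cdot 513} - \frac{332380}{108964} = - \frac{51130}{3591} - \frac{83095}{27241} = - \frac{1691226475}{97822431}$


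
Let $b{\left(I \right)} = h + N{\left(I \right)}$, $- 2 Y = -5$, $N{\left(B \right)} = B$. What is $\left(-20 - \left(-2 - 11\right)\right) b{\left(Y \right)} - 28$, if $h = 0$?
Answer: $- \frac{91}{2} \approx -45.5$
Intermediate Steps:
$Y = \frac{5}{2}$ ($Y = \left(- \frac{1}{2}\right) \left(-5\right) = \frac{5}{2} \approx 2.5$)
$b{\left(I \right)} = I$ ($b{\left(I \right)} = 0 + I = I$)
$\left(-20 - \left(-2 - 11\right)\right) b{\left(Y \right)} - 28 = \left(-20 - \left(-2 - 11\right)\right) \frac{5}{2} - 28 = \left(-20 - -13\right) \frac{5}{2} - 28 = \left(-20 + 13\right) \frac{5}{2} - 28 = \left(-7\right) \frac{5}{2} - 28 = - \frac{35}{2} - 28 = - \frac{91}{2}$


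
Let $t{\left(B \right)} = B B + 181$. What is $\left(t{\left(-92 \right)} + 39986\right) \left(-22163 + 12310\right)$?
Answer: $-479161243$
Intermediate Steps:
$t{\left(B \right)} = 181 + B^{2}$ ($t{\left(B \right)} = B^{2} + 181 = 181 + B^{2}$)
$\left(t{\left(-92 \right)} + 39986\right) \left(-22163 + 12310\right) = \left(\left(181 + \left(-92\right)^{2}\right) + 39986\right) \left(-22163 + 12310\right) = \left(\left(181 + 8464\right) + 39986\right) \left(-9853\right) = \left(8645 + 39986\right) \left(-9853\right) = 48631 \left(-9853\right) = -479161243$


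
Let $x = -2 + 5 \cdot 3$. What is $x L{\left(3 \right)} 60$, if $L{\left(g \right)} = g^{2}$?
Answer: $7020$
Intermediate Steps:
$x = 13$ ($x = -2 + 15 = 13$)
$x L{\left(3 \right)} 60 = 13 \cdot 3^{2} \cdot 60 = 13 \cdot 9 \cdot 60 = 117 \cdot 60 = 7020$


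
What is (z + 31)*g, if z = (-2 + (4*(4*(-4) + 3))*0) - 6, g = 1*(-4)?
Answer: -92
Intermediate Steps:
g = -4
z = -8 (z = (-2 + (4*(-16 + 3))*0) - 6 = (-2 + (4*(-13))*0) - 6 = (-2 - 52*0) - 6 = (-2 + 0) - 6 = -2 - 6 = -8)
(z + 31)*g = (-8 + 31)*(-4) = 23*(-4) = -92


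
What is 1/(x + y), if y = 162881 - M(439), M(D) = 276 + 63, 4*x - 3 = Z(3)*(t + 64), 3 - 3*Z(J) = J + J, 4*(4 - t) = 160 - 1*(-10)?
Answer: 8/1300291 ≈ 6.1525e-6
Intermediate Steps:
t = -77/2 (t = 4 - (160 - 1*(-10))/4 = 4 - (160 + 10)/4 = 4 - ¼*170 = 4 - 85/2 = -77/2 ≈ -38.500)
Z(J) = 1 - 2*J/3 (Z(J) = 1 - (J + J)/3 = 1 - 2*J/3)
x = -45/8 (x = ¾ + ((1 - ⅔*3)*(-77/2 + 64))/4 = ¾ + ((1 - 2)*(51/2))/4 = ¾ + (-1*51/2)/4 = ¾ + (¼)*(-51/2) = ¾ - 51/8 = -45/8 ≈ -5.6250)
M(D) = 339
y = 162542 (y = 162881 - 1*339 = 162881 - 339 = 162542)
1/(x + y) = 1/(-45/8 + 162542) = 1/(1300291/8) = 8/1300291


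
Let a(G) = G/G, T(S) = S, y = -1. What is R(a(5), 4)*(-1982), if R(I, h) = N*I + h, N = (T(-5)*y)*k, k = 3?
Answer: -37658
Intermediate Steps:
a(G) = 1
N = 15 (N = -5*(-1)*3 = 5*3 = 15)
R(I, h) = h + 15*I (R(I, h) = 15*I + h = h + 15*I)
R(a(5), 4)*(-1982) = (4 + 15*1)*(-1982) = (4 + 15)*(-1982) = 19*(-1982) = -37658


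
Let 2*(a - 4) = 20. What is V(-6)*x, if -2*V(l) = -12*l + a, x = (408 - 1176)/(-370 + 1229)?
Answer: 33024/859 ≈ 38.445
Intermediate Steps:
a = 14 (a = 4 + (½)*20 = 4 + 10 = 14)
x = -768/859 ≈ -0.89406
V(l) = -7 + 6*l (V(l) = -(-12*l + 14)/2 = -(14 - 12*l)/2 = -7 + 6*l)
V(-6)*x = (-7 + 6*(-6))*(-768/859) = (-7 - 36)*(-768/859) = -43*(-768/859) = 33024/859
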